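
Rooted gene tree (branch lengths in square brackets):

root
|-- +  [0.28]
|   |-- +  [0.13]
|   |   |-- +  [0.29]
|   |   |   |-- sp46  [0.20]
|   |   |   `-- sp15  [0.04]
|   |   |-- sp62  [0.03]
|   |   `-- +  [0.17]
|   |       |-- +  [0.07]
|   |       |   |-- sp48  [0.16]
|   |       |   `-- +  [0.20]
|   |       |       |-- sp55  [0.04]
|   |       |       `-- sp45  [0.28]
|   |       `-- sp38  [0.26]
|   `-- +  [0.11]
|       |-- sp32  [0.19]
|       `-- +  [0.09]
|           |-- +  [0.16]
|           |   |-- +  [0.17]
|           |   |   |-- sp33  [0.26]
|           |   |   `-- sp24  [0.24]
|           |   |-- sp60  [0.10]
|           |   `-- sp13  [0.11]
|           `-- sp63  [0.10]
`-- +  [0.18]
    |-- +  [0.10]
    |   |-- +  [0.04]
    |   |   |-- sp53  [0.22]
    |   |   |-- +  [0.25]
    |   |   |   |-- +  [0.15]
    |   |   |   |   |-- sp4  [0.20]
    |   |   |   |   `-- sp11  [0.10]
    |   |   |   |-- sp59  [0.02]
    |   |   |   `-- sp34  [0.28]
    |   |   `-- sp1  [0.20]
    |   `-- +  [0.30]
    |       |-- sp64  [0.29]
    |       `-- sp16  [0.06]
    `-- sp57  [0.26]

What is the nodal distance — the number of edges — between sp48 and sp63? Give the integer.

7

The MRCA of sp48 and sp63 is the node subtending (((sp46,sp15),sp62,((sp48,(sp55,sp45)),sp38)),(sp32,(((sp33,sp24),sp60,sp13),sp63))).
From sp48 up to that node: 4 branches. From sp63 up to the same node: 3 branches. Total: 4 + 3 = 7.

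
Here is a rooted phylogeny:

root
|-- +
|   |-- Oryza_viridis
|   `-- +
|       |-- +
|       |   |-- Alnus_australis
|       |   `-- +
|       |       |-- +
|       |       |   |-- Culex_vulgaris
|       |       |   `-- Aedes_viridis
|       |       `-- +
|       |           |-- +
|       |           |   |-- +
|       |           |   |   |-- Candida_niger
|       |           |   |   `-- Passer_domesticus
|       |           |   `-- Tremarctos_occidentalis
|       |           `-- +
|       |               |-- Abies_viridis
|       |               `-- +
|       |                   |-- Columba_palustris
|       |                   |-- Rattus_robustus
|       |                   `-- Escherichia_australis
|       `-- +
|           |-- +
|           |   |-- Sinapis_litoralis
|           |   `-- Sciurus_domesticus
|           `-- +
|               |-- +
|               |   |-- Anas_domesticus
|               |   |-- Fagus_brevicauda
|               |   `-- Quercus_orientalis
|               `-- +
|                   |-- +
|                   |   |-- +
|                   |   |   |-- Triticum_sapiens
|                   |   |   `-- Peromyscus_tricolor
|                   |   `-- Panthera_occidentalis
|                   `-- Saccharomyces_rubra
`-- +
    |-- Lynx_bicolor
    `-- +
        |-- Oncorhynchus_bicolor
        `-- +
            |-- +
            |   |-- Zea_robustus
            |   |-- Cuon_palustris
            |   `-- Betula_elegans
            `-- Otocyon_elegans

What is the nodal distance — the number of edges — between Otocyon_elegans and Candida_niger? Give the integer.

12

The MRCA of Otocyon_elegans and Candida_niger is the root of the tree.
From Otocyon_elegans up to that node: 4 branches. From Candida_niger up to the same node: 8 branches. Total: 4 + 8 = 12.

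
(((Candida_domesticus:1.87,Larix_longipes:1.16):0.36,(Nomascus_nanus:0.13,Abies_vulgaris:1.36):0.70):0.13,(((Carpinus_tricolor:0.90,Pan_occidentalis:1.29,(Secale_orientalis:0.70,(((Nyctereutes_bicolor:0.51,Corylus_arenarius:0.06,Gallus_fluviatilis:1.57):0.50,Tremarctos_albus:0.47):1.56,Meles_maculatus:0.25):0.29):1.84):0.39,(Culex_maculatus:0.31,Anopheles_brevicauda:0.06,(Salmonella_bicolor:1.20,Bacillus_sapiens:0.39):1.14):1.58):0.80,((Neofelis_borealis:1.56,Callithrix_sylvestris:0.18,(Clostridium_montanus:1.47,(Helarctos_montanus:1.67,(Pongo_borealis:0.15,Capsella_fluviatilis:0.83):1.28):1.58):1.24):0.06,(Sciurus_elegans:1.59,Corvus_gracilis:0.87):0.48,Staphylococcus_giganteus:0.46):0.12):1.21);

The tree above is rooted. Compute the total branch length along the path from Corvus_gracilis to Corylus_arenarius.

6.91

The path runs Corvus_gracilis → … → MRCA → … → Corylus_arenarius; the MRCA is the node subtending (((Carpinus_tricolor,Pan_occidentalis,(Secale_orientalis,(((Nyctereutes_bicolor,Corylus_arenarius,Gallus_fluviatilis),Tremarctos_albus),Meles_maculatus))),(Culex_maculatus,Anopheles_brevicauda,(Salmonella_bicolor,Bacillus_sapiens))),((Neofelis_borealis,Callithrix_sylvestris,(Clostridium_montanus,(Helarctos_montanus,(Pongo_borealis,Capsella_fluviatilis)))),(Sciurus_elegans,Corvus_gracilis),Staphylococcus_giganteus)).
Branch lengths along that path: 0.87 + 0.48 + 0.12 + 0.80 + 0.39 + 1.84 + 0.29 + 1.56 + 0.50 + 0.06 = 6.91.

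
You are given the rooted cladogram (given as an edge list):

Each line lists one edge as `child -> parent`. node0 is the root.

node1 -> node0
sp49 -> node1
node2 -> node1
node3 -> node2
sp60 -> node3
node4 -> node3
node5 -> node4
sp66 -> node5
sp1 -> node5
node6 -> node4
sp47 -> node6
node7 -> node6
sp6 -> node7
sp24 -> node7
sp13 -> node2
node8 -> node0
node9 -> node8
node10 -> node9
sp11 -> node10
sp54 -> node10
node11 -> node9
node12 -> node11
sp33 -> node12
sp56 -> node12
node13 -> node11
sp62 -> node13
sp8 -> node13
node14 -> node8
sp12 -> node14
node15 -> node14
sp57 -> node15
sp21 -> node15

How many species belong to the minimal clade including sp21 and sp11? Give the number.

9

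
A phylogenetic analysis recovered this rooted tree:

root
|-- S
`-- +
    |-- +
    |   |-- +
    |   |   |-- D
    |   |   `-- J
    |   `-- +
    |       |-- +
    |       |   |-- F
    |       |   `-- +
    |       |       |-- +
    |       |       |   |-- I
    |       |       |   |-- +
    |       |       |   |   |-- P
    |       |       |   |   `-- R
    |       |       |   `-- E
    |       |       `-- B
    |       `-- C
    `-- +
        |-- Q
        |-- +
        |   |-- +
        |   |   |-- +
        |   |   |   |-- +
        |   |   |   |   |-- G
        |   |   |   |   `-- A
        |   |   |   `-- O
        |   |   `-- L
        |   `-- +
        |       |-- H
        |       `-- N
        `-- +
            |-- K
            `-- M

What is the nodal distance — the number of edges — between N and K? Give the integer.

The MRCA of N and K is the node subtending (Q,((((G,A),O),L),(H,N)),(K,M)).
From N up to that node: 3 branches. From K up to the same node: 2 branches. Total: 3 + 2 = 5.

5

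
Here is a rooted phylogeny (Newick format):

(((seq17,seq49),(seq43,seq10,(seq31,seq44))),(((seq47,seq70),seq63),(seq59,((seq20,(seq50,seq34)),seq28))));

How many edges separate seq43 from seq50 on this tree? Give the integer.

The MRCA of seq43 and seq50 is the root of the tree.
From seq43 up to that node: 3 branches. From seq50 up to the same node: 6 branches. Total: 3 + 6 = 9.

9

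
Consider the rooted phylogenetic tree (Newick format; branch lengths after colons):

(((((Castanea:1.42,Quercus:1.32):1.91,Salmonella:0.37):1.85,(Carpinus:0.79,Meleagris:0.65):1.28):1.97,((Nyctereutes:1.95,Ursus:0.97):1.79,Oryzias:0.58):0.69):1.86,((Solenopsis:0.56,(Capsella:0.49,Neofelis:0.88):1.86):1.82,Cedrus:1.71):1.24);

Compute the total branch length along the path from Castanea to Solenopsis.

12.63

The path runs Castanea → … → MRCA → … → Solenopsis; the MRCA is the root of the tree.
Branch lengths along that path: 1.42 + 1.91 + 1.85 + 1.97 + 1.86 + 1.24 + 1.82 + 0.56 = 12.63.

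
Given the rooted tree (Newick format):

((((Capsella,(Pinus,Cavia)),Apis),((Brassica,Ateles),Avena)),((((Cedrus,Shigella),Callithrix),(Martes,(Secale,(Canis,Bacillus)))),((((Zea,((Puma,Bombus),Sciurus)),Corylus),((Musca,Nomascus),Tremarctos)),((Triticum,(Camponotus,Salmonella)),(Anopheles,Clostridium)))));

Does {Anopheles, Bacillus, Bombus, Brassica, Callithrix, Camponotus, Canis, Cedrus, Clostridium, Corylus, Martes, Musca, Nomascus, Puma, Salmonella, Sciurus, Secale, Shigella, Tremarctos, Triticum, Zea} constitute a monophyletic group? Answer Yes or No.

The MRCA of the listed taxa is the root, so the smallest clade containing them is the whole tree.
That clade also contains Apis, Ateles, Avena, Capsella, Cavia, Pinus, which are not in the proposed group, so the group is not monophyletic.

No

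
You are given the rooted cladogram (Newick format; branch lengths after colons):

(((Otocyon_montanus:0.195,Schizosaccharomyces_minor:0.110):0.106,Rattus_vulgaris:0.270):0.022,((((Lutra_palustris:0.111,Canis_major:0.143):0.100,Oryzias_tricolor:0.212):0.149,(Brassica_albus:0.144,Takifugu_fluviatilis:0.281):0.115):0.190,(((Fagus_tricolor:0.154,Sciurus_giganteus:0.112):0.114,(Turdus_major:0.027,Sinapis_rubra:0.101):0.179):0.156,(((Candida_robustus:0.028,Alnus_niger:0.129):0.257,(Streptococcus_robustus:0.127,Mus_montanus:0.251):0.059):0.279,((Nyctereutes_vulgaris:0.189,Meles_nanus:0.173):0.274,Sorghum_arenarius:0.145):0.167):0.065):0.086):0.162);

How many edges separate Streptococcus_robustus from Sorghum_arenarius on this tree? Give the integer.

5

The MRCA of Streptococcus_robustus and Sorghum_arenarius is the node subtending (((Candida_robustus,Alnus_niger),(Streptococcus_robustus,Mus_montanus)),((Nyctereutes_vulgaris,Meles_nanus),Sorghum_arenarius)).
From Streptococcus_robustus up to that node: 3 branches. From Sorghum_arenarius up to the same node: 2 branches. Total: 3 + 2 = 5.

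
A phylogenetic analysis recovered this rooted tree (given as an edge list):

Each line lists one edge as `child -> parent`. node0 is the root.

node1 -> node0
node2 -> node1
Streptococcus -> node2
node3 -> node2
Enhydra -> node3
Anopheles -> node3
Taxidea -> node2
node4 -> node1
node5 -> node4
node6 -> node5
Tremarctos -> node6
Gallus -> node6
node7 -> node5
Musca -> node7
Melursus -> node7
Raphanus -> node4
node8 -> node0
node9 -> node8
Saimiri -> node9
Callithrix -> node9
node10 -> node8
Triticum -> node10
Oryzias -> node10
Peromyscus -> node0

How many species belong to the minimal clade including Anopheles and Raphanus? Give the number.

9

The MRCA of Anopheles and Raphanus is the node subtending ((Streptococcus,(Enhydra,Anopheles),Taxidea),(((Tremarctos,Gallus),(Musca,Melursus)),Raphanus)).
That clade contains 9 terminal taxa: Anopheles, Enhydra, Gallus, Melursus, Musca, Raphanus, Streptococcus, Taxidea, Tremarctos.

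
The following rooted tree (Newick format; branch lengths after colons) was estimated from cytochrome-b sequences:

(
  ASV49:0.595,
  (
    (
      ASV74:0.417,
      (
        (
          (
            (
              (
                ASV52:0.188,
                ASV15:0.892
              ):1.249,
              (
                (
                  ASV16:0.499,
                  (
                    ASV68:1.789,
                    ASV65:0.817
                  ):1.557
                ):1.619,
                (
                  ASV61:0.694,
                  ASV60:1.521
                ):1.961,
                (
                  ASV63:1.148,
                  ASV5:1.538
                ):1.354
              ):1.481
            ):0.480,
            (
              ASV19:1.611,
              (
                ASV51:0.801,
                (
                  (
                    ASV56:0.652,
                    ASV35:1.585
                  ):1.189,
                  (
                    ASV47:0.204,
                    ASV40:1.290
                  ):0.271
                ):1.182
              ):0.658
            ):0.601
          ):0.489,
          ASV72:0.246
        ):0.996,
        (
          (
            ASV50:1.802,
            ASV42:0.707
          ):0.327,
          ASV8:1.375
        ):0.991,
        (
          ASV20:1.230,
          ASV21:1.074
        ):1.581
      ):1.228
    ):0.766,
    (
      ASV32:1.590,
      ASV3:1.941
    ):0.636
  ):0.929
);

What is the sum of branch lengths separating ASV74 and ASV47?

The path runs ASV74 → … → MRCA → … → ASV47; the MRCA is the node subtending (ASV74,(((((ASV52,ASV15),((ASV16,(ASV68,ASV65)),(ASV61,ASV60),(ASV63,ASV5))),(ASV19,(ASV51,((ASV56,ASV35),(ASV47,ASV40))))),ASV72),((ASV50,ASV42),ASV8),(ASV20,ASV21))).
Branch lengths along that path: 0.417 + 1.228 + 0.996 + 0.489 + 0.601 + 0.658 + 1.182 + 0.271 + 0.204 = 6.046.

6.046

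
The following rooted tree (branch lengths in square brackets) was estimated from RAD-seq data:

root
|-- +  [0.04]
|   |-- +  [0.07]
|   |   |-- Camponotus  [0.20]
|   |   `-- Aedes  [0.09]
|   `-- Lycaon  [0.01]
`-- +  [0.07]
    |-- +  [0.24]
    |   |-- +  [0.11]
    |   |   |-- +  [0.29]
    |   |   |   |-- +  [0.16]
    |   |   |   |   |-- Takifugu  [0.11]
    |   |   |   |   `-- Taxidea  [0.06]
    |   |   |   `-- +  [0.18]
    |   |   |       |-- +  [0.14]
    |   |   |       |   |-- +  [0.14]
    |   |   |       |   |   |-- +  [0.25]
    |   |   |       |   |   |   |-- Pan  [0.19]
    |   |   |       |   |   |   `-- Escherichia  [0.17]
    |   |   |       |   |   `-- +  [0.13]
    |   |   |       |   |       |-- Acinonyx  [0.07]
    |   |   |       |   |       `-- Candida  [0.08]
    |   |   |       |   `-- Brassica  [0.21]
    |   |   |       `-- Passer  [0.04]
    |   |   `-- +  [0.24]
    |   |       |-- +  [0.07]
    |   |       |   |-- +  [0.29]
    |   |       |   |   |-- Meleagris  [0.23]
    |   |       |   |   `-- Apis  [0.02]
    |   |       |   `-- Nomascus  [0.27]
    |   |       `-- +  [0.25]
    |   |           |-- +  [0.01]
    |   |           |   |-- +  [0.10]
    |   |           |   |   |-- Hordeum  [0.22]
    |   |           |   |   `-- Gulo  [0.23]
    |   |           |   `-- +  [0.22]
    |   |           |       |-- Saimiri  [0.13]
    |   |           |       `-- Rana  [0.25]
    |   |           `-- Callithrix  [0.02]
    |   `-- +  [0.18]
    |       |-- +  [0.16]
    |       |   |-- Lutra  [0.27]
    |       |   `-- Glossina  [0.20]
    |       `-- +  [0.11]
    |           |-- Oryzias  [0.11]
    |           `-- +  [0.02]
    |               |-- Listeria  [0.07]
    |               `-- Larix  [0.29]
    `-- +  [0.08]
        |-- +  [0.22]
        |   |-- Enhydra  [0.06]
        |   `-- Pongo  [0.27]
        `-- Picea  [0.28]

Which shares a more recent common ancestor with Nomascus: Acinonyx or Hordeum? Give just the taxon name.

The MRCA of Nomascus and Hordeum subtends (((Meleagris,Apis),Nomascus),(((Hordeum,Gulo),(Saimiri,Rana)),Callithrix)) (8 taxa).
The MRCA of Nomascus and Acinonyx subtends (((Takifugu,Taxidea),((((Pan,Escherichia),(Acinonyx,Candida)),Brassica),Passer)),(((Meleagris,Apis),Nomascus),(((Hordeum,Gulo),(Saimiri,Rana)),Callithrix))) (16 taxa).
The first is nested inside the second, so Nomascus shares a more recent common ancestor with Hordeum.

Hordeum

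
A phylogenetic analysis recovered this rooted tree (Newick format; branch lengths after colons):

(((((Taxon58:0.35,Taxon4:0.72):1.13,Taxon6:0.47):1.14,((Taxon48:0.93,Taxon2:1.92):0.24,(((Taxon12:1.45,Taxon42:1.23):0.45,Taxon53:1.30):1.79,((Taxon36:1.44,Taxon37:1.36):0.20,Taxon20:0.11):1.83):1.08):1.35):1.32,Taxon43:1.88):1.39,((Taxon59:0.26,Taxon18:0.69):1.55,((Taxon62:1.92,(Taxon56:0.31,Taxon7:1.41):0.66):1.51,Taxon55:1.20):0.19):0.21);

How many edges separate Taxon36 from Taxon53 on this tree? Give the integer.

5

The MRCA of Taxon36 and Taxon53 is the node subtending (((Taxon12,Taxon42),Taxon53),((Taxon36,Taxon37),Taxon20)).
From Taxon36 up to that node: 3 branches. From Taxon53 up to the same node: 2 branches. Total: 3 + 2 = 5.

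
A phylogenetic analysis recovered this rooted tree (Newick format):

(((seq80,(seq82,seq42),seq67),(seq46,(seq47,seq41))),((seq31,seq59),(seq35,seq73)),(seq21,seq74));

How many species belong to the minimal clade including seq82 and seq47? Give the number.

The MRCA of seq82 and seq47 is the node subtending ((seq80,(seq82,seq42),seq67),(seq46,(seq47,seq41))).
That clade contains 7 terminal taxa: seq41, seq42, seq46, seq47, seq67, seq80, seq82.

7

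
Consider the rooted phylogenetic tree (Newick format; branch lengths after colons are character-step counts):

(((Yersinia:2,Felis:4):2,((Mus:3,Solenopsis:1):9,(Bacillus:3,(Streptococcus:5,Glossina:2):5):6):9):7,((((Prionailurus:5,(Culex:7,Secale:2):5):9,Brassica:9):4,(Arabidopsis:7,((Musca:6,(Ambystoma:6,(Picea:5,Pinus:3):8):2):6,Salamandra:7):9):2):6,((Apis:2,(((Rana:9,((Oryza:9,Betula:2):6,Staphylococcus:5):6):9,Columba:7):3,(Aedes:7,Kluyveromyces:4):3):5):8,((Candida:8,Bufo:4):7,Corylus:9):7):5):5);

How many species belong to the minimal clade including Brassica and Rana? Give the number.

21

The MRCA of Brassica and Rana is the node subtending ((((Prionailurus,(Culex,Secale)),Brassica),(Arabidopsis,((Musca,(Ambystoma,(Picea,Pinus))),Salamandra))),((Apis,(((Rana,((Oryza,Betula),Staphylococcus)),Columba),(Aedes,Kluyveromyces))),((Candida,Bufo),Corylus))).
That clade contains 21 terminal taxa: Aedes, Ambystoma, Apis, Arabidopsis, Betula, Brassica, Bufo, Candida, Columba, Corylus, Culex, Kluyveromyces, Musca, Oryza, Picea, Pinus, Prionailurus, Rana, Salamandra, Secale, Staphylococcus.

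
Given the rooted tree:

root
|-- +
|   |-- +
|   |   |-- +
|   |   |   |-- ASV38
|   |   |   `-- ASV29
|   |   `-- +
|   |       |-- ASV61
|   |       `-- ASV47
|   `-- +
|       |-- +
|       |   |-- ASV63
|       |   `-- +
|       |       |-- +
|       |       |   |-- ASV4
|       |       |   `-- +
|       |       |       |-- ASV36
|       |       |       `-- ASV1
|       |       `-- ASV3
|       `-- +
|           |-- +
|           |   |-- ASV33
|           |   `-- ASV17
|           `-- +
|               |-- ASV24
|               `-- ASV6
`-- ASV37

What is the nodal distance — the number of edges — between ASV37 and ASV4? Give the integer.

7

The MRCA of ASV37 and ASV4 is the root of the tree.
From ASV37 up to that node: 1 branch. From ASV4 up to the same node: 6 branches. Total: 1 + 6 = 7.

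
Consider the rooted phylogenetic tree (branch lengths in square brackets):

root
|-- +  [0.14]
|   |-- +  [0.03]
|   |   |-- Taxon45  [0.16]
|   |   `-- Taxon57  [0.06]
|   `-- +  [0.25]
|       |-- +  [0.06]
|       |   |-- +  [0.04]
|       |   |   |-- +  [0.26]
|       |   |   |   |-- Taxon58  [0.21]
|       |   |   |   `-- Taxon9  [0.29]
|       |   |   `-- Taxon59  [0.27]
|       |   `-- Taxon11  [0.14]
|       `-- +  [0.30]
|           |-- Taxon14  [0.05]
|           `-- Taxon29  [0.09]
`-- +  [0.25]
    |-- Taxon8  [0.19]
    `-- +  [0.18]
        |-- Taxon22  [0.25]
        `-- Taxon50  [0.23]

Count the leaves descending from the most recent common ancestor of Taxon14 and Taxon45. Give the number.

The MRCA of Taxon14 and Taxon45 is the node subtending ((Taxon45,Taxon57),((((Taxon58,Taxon9),Taxon59),Taxon11),(Taxon14,Taxon29))).
That clade contains 8 terminal taxa: Taxon11, Taxon14, Taxon29, Taxon45, Taxon57, Taxon58, Taxon59, Taxon9.

8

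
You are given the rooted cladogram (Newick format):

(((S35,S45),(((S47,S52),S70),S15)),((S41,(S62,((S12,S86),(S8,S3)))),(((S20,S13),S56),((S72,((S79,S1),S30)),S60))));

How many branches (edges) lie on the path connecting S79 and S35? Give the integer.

10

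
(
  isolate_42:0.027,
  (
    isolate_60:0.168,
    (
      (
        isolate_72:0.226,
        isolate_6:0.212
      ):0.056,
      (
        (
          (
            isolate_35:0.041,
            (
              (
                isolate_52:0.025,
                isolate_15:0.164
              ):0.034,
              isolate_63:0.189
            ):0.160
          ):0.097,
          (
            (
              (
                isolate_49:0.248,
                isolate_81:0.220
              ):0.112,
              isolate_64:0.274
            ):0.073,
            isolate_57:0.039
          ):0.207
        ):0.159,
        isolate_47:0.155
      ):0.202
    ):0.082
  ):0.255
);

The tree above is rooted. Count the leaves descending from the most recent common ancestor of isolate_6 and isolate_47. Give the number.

The MRCA of isolate_6 and isolate_47 is the node subtending ((isolate_72,isolate_6),(((isolate_35,((isolate_52,isolate_15),isolate_63)),(((isolate_49,isolate_81),isolate_64),isolate_57)),isolate_47)).
That clade contains 11 terminal taxa: isolate_15, isolate_35, isolate_47, isolate_49, isolate_52, isolate_57, isolate_6, isolate_63, isolate_64, isolate_72, isolate_81.

11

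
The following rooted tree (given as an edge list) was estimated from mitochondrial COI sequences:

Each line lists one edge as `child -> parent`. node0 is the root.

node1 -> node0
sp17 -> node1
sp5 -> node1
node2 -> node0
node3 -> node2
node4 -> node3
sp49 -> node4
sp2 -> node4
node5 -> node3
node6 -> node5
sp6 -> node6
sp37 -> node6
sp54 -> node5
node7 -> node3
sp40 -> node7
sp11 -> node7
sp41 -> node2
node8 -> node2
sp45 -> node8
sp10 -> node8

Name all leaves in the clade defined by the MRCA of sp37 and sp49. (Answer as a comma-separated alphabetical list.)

sp11, sp2, sp37, sp40, sp49, sp54, sp6

Tracing sp37: it sits inside (sp6,sp37).
Tracing sp49: it sits inside (sp49,sp2).
The smallest clade enclosing both is ((sp49,sp2),((sp6,sp37),sp54),(sp40,sp11)); the answer is its 7 terminal taxa in alphabetical order.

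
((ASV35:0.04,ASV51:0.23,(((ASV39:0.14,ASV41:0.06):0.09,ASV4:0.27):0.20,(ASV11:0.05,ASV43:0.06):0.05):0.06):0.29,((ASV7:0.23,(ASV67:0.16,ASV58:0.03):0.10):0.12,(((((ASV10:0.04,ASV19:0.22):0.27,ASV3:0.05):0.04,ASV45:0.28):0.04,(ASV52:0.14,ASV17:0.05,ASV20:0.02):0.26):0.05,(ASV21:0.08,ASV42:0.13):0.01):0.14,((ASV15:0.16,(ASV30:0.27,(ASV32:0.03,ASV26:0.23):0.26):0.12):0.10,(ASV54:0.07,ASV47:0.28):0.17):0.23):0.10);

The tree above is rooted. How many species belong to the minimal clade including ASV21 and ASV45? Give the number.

9

The MRCA of ASV21 and ASV45 is the node subtending (((((ASV10,ASV19),ASV3),ASV45),(ASV52,ASV17,ASV20)),(ASV21,ASV42)).
That clade contains 9 terminal taxa: ASV10, ASV17, ASV19, ASV20, ASV21, ASV3, ASV42, ASV45, ASV52.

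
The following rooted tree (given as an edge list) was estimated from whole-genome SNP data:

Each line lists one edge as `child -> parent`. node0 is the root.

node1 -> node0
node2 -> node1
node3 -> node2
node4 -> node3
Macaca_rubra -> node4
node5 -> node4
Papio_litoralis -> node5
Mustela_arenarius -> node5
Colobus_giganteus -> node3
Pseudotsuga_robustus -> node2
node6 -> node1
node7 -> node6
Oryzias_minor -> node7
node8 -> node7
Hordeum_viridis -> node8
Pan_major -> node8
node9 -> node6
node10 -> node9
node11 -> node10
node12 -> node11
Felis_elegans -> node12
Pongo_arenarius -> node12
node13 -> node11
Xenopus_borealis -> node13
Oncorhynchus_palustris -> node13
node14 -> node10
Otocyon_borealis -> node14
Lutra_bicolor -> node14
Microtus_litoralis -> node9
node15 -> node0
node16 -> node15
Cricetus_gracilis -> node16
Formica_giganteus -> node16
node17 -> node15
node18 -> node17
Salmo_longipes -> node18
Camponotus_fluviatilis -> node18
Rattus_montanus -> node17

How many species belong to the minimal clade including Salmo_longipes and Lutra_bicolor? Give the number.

The MRCA of Salmo_longipes and Lutra_bicolor is the root, so the clade is the entire tree.
That clade contains 20 terminal taxa: Camponotus_fluviatilis, Colobus_giganteus, Cricetus_gracilis, Felis_elegans, Formica_giganteus, Hordeum_viridis, Lutra_bicolor, Macaca_rubra, Microtus_litoralis, Mustela_arenarius, Oncorhynchus_palustris, Oryzias_minor, Otocyon_borealis, Pan_major, Papio_litoralis, Pongo_arenarius, Pseudotsuga_robustus, Rattus_montanus, Salmo_longipes, Xenopus_borealis.

20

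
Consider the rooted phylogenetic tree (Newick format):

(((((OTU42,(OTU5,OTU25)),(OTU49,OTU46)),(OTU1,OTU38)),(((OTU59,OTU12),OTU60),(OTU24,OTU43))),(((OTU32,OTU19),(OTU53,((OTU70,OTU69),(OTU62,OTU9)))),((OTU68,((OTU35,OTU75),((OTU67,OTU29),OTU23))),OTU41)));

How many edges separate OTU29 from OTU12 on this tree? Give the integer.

12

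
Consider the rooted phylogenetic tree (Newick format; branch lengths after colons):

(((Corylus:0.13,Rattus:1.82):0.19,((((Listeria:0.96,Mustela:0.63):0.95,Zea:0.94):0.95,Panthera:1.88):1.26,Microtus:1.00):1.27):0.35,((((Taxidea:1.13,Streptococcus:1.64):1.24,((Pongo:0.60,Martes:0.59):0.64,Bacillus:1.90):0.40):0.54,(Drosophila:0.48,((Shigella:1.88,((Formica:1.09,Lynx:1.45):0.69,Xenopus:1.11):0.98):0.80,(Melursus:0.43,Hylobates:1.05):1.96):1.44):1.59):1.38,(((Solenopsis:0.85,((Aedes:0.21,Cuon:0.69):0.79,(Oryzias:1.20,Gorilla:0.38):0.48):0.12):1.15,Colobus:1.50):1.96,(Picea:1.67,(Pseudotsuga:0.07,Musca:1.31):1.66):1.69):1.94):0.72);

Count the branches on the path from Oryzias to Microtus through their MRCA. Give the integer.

10

The MRCA of Oryzias and Microtus is the root of the tree.
From Oryzias up to that node: 7 branches. From Microtus up to the same node: 3 branches. Total: 7 + 3 = 10.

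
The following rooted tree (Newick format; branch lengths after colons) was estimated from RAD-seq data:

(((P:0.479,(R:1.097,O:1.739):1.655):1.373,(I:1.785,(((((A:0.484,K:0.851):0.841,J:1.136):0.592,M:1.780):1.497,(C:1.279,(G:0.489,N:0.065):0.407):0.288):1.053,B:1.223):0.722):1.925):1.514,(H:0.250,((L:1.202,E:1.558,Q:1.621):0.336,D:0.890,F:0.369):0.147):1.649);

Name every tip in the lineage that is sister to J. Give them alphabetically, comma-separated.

A, K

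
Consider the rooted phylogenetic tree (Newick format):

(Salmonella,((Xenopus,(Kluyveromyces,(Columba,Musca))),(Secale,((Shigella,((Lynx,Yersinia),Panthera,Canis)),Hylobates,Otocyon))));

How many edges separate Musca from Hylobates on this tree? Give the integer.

7

The MRCA of Musca and Hylobates is the node subtending ((Xenopus,(Kluyveromyces,(Columba,Musca))),(Secale,((Shigella,((Lynx,Yersinia),Panthera,Canis)),Hylobates,Otocyon))).
From Musca up to that node: 4 branches. From Hylobates up to the same node: 3 branches. Total: 4 + 3 = 7.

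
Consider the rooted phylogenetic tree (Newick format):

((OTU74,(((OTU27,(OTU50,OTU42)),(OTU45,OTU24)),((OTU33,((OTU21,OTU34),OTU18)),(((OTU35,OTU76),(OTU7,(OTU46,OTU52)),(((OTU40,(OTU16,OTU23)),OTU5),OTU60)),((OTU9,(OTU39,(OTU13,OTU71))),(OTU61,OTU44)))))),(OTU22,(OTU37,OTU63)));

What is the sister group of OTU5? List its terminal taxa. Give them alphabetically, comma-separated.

OTU16, OTU23, OTU40

OTU5 attaches to the tree at the node subtending ((OTU40,(OTU16,OTU23)),OTU5).
The other lineage descending from that same node — the sister group — is (OTU40,(OTU16,OTU23)); its 3 tips in alphabetical order are the answer.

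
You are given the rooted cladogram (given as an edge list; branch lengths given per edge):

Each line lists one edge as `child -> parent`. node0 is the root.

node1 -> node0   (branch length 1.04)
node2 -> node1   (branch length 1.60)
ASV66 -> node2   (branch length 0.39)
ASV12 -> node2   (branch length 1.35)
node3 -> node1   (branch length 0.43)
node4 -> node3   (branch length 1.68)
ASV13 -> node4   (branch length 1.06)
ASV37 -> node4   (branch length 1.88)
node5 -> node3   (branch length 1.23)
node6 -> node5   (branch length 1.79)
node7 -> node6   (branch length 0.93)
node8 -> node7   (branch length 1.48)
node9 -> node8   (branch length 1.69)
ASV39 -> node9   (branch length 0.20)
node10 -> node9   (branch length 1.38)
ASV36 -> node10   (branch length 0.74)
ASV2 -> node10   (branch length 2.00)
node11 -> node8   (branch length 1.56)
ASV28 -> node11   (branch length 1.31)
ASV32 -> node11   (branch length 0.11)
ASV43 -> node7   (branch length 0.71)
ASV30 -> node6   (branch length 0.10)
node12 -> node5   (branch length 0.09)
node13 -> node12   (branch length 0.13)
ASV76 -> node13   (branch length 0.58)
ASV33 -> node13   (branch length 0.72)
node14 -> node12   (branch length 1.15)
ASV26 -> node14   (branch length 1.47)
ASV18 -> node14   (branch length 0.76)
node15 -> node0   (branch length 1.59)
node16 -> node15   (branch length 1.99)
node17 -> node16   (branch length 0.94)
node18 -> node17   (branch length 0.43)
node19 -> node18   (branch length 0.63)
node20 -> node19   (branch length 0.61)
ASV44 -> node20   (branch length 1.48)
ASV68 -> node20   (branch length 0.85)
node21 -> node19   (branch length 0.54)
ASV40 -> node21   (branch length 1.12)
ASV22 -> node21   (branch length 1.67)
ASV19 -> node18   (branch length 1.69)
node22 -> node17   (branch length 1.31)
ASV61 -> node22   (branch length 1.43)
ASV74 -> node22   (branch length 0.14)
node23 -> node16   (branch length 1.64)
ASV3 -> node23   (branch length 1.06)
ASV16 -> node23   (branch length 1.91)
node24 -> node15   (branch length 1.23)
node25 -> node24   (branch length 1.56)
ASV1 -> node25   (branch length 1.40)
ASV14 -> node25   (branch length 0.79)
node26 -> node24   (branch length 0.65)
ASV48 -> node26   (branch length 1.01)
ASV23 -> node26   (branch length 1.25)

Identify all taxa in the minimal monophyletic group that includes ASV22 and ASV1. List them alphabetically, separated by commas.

Tracing ASV22: it sits inside (ASV40,ASV22).
Tracing ASV1: it sits inside (ASV1,ASV14).
The smallest clade enclosing both is ((((((ASV44,ASV68),(ASV40,ASV22)),ASV19),(ASV61,ASV74)),(ASV3,ASV16)),((ASV1,ASV14),(ASV48,ASV23))); the answer is its 13 terminal taxa in alphabetical order.

ASV1, ASV14, ASV16, ASV19, ASV22, ASV23, ASV3, ASV40, ASV44, ASV48, ASV61, ASV68, ASV74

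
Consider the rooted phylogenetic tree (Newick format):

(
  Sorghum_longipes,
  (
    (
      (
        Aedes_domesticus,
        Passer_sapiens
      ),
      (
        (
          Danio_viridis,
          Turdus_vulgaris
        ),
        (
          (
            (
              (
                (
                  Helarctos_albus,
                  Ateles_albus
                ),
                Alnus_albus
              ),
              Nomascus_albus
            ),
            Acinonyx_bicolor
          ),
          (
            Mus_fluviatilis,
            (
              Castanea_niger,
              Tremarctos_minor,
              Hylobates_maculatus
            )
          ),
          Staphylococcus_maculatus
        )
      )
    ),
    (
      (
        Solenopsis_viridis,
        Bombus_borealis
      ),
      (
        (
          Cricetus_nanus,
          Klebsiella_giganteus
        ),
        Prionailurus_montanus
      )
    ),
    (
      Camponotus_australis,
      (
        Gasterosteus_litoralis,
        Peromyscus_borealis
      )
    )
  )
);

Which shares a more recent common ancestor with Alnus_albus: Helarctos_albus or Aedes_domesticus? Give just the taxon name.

Helarctos_albus

The MRCA of Alnus_albus and Helarctos_albus subtends ((Helarctos_albus,Ateles_albus),Alnus_albus) (3 taxa).
The MRCA of Alnus_albus and Aedes_domesticus subtends ((Aedes_domesticus,Passer_sapiens),((Danio_viridis,Turdus_vulgaris),(((((Helarctos_albus,Ateles_albus),Alnus_albus),Nomascus_albus),Acinonyx_bicolor),(Mus_fluviatilis,(Castanea_niger,Tremarctos_minor,Hylobates_maculatus)),Staphylococcus_maculatus))) (14 taxa).
The first is nested inside the second, so Alnus_albus shares a more recent common ancestor with Helarctos_albus.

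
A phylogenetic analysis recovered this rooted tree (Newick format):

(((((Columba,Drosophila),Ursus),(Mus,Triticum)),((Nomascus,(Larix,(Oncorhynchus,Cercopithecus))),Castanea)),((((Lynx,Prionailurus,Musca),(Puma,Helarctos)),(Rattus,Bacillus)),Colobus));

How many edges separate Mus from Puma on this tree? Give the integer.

9

The MRCA of Mus and Puma is the root of the tree.
From Mus up to that node: 4 branches. From Puma up to the same node: 5 branches. Total: 4 + 5 = 9.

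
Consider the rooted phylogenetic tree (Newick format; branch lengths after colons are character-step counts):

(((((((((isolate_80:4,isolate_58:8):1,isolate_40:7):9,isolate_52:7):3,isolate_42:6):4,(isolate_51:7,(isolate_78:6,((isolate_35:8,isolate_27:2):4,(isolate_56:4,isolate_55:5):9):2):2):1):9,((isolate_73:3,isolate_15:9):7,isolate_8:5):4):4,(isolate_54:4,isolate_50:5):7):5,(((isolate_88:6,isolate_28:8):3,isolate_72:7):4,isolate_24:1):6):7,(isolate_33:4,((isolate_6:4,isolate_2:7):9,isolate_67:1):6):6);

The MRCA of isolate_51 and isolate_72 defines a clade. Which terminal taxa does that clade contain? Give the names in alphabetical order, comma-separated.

Tracing isolate_51: it sits inside (isolate_51,(isolate_78,((isolate_35,isolate_27),(isolate_56,isolate_55)))).
Tracing isolate_72: it sits inside ((isolate_88,isolate_28),isolate_72).
The smallest clade enclosing both is ((((((((isolate_80,isolate_58),isolate_40),isolate_52),isolate_42),(isolate_51,(isolate_78,((isolate_35,isolate_27),(isolate_56,isolate_55))))),((isolate_73,isolate_15),isolate_8)),(isolate_54,isolate_50)),(((isolate_88,isolate_28),isolate_72),isolate_24)); the answer is its 20 terminal taxa in alphabetical order.

isolate_15, isolate_24, isolate_27, isolate_28, isolate_35, isolate_40, isolate_42, isolate_50, isolate_51, isolate_52, isolate_54, isolate_55, isolate_56, isolate_58, isolate_72, isolate_73, isolate_78, isolate_8, isolate_80, isolate_88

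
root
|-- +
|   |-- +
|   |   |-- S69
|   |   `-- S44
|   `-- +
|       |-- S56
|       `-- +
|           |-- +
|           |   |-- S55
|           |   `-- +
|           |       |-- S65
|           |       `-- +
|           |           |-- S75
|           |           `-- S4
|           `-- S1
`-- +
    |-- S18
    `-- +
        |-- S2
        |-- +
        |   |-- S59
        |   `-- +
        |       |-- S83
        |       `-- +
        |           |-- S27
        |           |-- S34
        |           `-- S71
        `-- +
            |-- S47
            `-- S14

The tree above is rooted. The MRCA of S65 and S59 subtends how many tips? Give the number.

The MRCA of S65 and S59 is the root, so the clade is the entire tree.
That clade contains 17 terminal taxa: S1, S14, S18, S2, S27, S34, S4, S44, S47, S55, S56, S59, S65, S69, S71, S75, S83.

17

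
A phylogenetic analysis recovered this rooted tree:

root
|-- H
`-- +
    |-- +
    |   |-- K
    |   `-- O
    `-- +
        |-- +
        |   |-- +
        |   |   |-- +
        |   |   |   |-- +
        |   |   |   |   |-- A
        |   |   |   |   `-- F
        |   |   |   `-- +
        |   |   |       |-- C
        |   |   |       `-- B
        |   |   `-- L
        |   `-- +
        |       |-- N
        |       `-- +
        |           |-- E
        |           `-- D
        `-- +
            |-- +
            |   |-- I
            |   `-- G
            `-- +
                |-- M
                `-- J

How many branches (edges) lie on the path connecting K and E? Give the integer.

7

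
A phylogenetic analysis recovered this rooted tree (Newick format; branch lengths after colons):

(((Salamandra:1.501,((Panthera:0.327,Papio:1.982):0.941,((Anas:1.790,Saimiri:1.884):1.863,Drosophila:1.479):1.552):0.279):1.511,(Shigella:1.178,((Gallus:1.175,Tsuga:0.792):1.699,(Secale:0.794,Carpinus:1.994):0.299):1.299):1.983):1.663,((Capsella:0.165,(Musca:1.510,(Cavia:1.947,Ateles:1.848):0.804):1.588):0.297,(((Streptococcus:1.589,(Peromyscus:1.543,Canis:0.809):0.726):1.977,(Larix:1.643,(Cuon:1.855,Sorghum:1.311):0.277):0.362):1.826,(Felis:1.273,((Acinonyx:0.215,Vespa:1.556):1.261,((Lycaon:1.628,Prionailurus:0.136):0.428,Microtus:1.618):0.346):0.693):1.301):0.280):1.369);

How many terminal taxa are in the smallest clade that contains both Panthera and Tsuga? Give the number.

11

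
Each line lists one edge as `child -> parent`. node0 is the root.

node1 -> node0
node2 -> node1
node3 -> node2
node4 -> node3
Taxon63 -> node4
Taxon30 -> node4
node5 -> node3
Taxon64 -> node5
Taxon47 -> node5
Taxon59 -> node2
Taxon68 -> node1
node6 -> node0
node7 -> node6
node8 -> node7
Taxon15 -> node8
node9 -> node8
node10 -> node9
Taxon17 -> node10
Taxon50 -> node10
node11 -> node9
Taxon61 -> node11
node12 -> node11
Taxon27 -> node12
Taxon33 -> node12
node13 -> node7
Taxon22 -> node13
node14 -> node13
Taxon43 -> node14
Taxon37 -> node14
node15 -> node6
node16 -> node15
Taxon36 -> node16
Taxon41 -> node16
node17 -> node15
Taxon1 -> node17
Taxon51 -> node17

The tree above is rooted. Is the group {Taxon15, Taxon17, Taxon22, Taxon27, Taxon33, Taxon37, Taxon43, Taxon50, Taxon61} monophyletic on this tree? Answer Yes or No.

The most recent common ancestor of these taxa subtends ((Taxon15,((Taxon17,Taxon50),(Taxon61,(Taxon27,Taxon33)))),(Taxon22,(Taxon43,Taxon37))).
That clade has exactly 9 tips — every listed taxon and nothing else — so the group is monophyletic.

Yes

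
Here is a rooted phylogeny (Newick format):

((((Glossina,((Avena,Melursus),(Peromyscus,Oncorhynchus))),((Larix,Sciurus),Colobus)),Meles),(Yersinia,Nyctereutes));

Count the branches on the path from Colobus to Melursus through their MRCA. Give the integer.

6

The MRCA of Colobus and Melursus is the node subtending ((Glossina,((Avena,Melursus),(Peromyscus,Oncorhynchus))),((Larix,Sciurus),Colobus)).
From Colobus up to that node: 2 branches. From Melursus up to the same node: 4 branches. Total: 2 + 4 = 6.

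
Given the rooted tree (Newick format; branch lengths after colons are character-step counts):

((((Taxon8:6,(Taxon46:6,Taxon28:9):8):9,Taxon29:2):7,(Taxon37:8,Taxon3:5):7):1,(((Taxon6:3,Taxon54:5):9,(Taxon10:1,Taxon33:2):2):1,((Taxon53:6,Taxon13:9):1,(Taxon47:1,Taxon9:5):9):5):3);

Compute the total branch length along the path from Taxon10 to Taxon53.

16

The path runs Taxon10 → … → MRCA → … → Taxon53; the MRCA is the node subtending (((Taxon6,Taxon54),(Taxon10,Taxon33)),((Taxon53,Taxon13),(Taxon47,Taxon9))).
Branch lengths along that path: 1 + 2 + 1 + 5 + 1 + 6 = 16.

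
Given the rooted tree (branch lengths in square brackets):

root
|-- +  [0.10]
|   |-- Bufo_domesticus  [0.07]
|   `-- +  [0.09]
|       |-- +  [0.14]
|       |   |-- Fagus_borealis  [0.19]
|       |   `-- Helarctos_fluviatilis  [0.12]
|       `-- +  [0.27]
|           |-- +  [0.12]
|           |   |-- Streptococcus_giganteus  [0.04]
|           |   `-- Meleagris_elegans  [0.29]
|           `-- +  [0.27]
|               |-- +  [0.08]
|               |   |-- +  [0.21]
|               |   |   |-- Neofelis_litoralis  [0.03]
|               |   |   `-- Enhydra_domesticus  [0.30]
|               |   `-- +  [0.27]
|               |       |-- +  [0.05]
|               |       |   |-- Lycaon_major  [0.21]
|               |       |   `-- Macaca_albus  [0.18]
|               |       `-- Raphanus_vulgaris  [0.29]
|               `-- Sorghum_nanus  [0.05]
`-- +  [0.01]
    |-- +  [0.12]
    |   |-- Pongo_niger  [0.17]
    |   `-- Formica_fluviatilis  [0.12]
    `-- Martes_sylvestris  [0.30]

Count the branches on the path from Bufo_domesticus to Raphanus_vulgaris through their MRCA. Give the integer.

7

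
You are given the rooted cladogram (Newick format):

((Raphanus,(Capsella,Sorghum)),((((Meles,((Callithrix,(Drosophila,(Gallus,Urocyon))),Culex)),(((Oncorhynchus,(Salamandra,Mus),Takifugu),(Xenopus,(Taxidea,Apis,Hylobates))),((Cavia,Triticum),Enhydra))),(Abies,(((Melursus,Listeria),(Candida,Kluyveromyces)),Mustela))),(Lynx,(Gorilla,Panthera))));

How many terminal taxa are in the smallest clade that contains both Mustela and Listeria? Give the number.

5

The MRCA of Mustela and Listeria is the node subtending (((Melursus,Listeria),(Candida,Kluyveromyces)),Mustela).
That clade contains 5 terminal taxa: Candida, Kluyveromyces, Listeria, Melursus, Mustela.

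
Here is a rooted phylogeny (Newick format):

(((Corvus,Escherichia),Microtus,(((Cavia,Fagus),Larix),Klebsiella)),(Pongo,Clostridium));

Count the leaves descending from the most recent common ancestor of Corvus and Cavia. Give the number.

7

The MRCA of Corvus and Cavia is the node subtending ((Corvus,Escherichia),Microtus,(((Cavia,Fagus),Larix),Klebsiella)).
That clade contains 7 terminal taxa: Cavia, Corvus, Escherichia, Fagus, Klebsiella, Larix, Microtus.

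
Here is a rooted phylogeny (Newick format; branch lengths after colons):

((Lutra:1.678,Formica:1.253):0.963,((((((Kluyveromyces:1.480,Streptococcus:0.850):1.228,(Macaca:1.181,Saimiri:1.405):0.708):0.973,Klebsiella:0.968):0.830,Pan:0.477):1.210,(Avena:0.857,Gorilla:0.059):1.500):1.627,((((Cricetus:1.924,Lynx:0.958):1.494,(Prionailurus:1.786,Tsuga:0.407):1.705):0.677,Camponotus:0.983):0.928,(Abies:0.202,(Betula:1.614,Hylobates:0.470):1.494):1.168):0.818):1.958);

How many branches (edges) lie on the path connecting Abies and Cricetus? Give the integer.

6

The MRCA of Abies and Cricetus is the node subtending ((((Cricetus,Lynx),(Prionailurus,Tsuga)),Camponotus),(Abies,(Betula,Hylobates))).
From Abies up to that node: 2 branches. From Cricetus up to the same node: 4 branches. Total: 2 + 4 = 6.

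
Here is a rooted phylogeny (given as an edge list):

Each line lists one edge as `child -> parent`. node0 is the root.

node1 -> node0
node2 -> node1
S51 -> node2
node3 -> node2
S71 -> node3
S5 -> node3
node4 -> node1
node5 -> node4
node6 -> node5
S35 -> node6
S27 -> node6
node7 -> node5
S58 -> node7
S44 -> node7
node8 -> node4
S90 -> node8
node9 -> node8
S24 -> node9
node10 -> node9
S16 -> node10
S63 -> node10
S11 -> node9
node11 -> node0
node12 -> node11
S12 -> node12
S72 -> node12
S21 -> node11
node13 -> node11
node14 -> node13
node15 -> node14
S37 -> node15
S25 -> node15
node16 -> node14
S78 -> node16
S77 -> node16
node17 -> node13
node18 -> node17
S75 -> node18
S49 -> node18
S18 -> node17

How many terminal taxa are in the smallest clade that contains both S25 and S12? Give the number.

The MRCA of S25 and S12 is the node subtending ((S12,S72),S21,(((S37,S25),(S78,S77)),((S75,S49),S18))).
That clade contains 10 terminal taxa: S12, S18, S21, S25, S37, S49, S72, S75, S77, S78.

10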